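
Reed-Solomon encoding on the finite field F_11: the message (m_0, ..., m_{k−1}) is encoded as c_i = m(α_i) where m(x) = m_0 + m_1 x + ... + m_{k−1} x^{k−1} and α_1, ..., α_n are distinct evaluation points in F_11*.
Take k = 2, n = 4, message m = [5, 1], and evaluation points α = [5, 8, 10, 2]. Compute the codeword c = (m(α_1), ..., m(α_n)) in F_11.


c = [10, 2, 4, 7]

Message polynomial: m(x) = 5 + 1·x (mod 11).
For each evaluation point α_i, compute m(α_i) mod 11:
  α_1 = 5: Horner steps 1 → 10, so m(5) = 10.
  α_2 = 8: Horner steps 1 → 2, so m(8) = 2.
  α_3 = 10: Horner steps 1 → 4, so m(10) = 4.
  α_4 = 2: Horner steps 1 → 7, so m(2) = 7.
Codeword c = [10, 2, 4, 7] ∈ F_11^4.


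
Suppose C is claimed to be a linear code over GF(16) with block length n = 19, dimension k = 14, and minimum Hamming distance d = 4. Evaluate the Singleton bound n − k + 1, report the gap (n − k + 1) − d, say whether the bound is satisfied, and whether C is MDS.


Singleton RHS = n − k + 1 = 6, slack = 2, bound satisfied, not MDS.

Singleton bound: d ≤ n − k + 1.
Here n = 19, k = 14, so n − k + 1 = 6.
Given d = 4, check d ≤ 6: YES.
Slack = (n − k + 1) − d = 2.
The code is NOT MDS (slack = 2 > 0).
Description: the claimed parameters are [19, 14, 4]_16; such a code would be non-MDS.


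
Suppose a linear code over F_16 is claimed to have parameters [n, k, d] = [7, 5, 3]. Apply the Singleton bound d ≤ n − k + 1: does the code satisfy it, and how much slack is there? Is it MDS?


Singleton RHS = n − k + 1 = 3, slack = 0, bound satisfied, MDS.

Singleton bound: d ≤ n − k + 1.
Here n = 7, k = 5, so n − k + 1 = 3.
Given d = 3, check d ≤ 3: YES.
Slack = (n − k + 1) − d = 0.
The code is MDS (slack = 0).
Description: the claimed parameters are [7, 5, 3]_16; such a code would be MDS (meets Singleton bound).


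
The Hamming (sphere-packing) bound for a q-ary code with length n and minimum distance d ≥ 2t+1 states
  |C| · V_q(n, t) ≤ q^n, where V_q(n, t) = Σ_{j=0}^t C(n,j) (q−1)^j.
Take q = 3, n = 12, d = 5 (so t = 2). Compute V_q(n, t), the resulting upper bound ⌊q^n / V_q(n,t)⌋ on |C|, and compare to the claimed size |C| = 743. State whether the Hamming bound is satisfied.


V_q(n, t) = 289, q^n = 531441, Hamming bound = 1838, |C| = 743 ≤ bound (satisfied).

Step 1: Compute V_q(n, t) = Σ_{j=0}^2 C(n, j) (q−1)^j.
  j = 0: C(12,0)·(2)^0 = 1·1 = 1.
  j = 1: C(12,1)·(2)^1 = 12·2 = 24.
  j = 2: C(12,2)·(2)^2 = 66·4 = 264.
  V_q(n, t) = 1 + 24 + 264 = 289.
Step 2: q^n = 3^12 = 531441.
Step 3: Hamming bound ⌊q^n / V_q(n,t)⌋ = ⌊531441/289⌋ = 1838.
Step 4: Compare |C| = 743 to 1838: satisfied.
The claimed |C| lies below the Hamming bound.


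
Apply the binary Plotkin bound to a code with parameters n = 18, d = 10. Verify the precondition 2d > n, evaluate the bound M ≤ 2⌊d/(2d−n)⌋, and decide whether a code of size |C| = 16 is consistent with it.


Plotkin bound M ≤ 10; given |C| = 16 > bound (violated).

Check applicability: 2d = 20, n = 18.
2d − n = 2 > 0, so Plotkin applies.
Compute d/(2d−n) = 10/2 ≈ 5.0000.
⌊d/(2d−n)⌋ = 5.
Plotkin bound: M ≤ 2·5 = 10.
Given |C| = 16, check: VIOLATED.
This |C| is above the Plotkin bound, so no binary code with n = 18, d = 10 and 16 codewords exists.


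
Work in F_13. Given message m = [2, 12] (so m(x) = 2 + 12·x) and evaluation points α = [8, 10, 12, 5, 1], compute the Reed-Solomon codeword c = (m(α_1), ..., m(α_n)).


c = [7, 5, 3, 10, 1]

Message polynomial: m(x) = 2 + 12·x (mod 13).
For each evaluation point α_i, compute m(α_i) mod 13:
  α_1 = 8: Horner steps 12 → 7, so m(8) = 7.
  α_2 = 10: Horner steps 12 → 5, so m(10) = 5.
  α_3 = 12: Horner steps 12 → 3, so m(12) = 3.
  α_4 = 5: Horner steps 12 → 10, so m(5) = 10.
  α_5 = 1: Horner steps 12 → 1, so m(1) = 1.
Codeword c = [7, 5, 3, 10, 1] ∈ F_13^5.


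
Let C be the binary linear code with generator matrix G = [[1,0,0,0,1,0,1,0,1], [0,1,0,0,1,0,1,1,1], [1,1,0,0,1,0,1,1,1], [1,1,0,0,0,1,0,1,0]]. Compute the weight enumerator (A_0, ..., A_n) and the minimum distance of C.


Weight distribution: A_0 = 1, A_1 = 2, A_2 = 2, A_3 = 3, A_4 = 3, A_5 = 2, A_6 = 2, A_7 = 1. Minimum distance d = 1.

Enumerate all 2^4 = 16 messages m ∈ F_2^4.
For each, compute codeword c = mG in F_2^9, then tally its weight.
  m = 0000 → c = 000000000, weight = 0.
  m = 1000 → c = 100010101, weight = 4.
  m = 0100 → c = 010010111, weight = 5.
  m = 1100 → c = 110000010, weight = 3.
  m = 0010 → c = 110010111, weight = 6.
  m = 1010 → c = 010000010, weight = 2.
  m = 0110 → c = 100000000, weight = 1.
  m = 1110 → c = 000010101, weight = 3.
  m = 0001 → c = 110001010, weight = 4.
  m = 1001 → c = 010011111, weight = 6.
  m = 0101 → c = 100011101, weight = 5.
  m = 1101 → c = 000001000, weight = 1.
  m = 0011 → c = 000011101, weight = 4.
  m = 1011 → c = 100001000, weight = 2.
  m = 0111 → c = 010001010, weight = 3.
  m = 1111 → c = 110011111, weight = 7.
Tally weights:
  weight 0: 1 codewords.
  weight 1: 2 codewords.
  weight 2: 2 codewords.
  weight 3: 3 codewords.
  weight 4: 3 codewords.
  weight 5: 2 codewords.
  weight 6: 2 codewords.
  weight 7: 1 codewords.
Minimum distance d = smallest w > 0 with A_w > 0 = 1.
Sanity: Σ A_w = 16 = 2^4 = 16 ✓.


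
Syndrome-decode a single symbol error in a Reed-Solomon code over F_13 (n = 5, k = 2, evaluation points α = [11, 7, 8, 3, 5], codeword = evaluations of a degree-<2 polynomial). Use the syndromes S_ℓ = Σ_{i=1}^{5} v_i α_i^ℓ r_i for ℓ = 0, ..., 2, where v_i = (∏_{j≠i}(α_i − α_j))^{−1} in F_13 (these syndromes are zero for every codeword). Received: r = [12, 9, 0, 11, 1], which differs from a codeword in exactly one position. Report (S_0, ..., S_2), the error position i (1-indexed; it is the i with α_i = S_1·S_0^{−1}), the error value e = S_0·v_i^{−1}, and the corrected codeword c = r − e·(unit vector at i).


S = (12, 10, 4), error at position 4, error magnitude e = 5, c = [12, 9, 0, 6, 1].

Step 1: column multipliers v_i = (∏_{j≠i}(α_i − α_j))^{−1} mod 13.
  i = 1 (α = 11): (11−7)(11−8)(11−3)(11−5) = 4·3·8·6 = 576 ≡ 4, so v_1 = 4^{−1} = 10 (mod 13).
  i = 2 (α = 7): (7−11)(7−8)(7−3)(7−5) = (−4)·(−1)·4·2 = 32 ≡ 6, so v_2 = 6^{−1} = 11 (mod 13).
  i = 3 (α = 8): (8−11)(8−7)(8−3)(8−5) = (−3)·1·5·3 = −45 ≡ 7, so v_3 = 7^{−1} = 2 (mod 13).
  i = 4 (α = 3): (3−11)(3−7)(3−8)(3−5) = (−8)·(−4)·(−5)·(−2) = 320 ≡ 8, so v_4 = 8^{−1} = 5 (mod 13).
  i = 5 (α = 5): (5−11)(5−7)(5−8)(5−3) = (−6)·(−2)·(−3)·2 = −72 ≡ 6, so v_5 = 6^{−1} = 11 (mod 13).
  v = [10, 11, 2, 5, 11].
Step 2: syndromes of r = [12, 9, 0, 11, 1] (all sums mod 13).
  S_0 = Σ v_i r_i = 10·12 + 11·9 + 2·0 + 5·11 + 11·1 = 285 ≡ 12.
  S_1 = Σ v_i α_i r_i = 10·11·12 + 11·7·9 + 2·8·0 + 5·3·11 + 11·5·1 = 2233 ≡ 10.
  α_i^2 mod 13 = [4, 10, 12, 9, 12].
  S_2 = Σ v_i α_i^2 r_i = 10·4·12 + 11·10·9 + 2·12·0 + 5·9·11 + 11·12·1 = 2097 ≡ 4.
  S = (12, 10, 4) ≠ 0, so r is not a codeword (an error is present).
Step 3: locate the error. For a single error e at position i, S_ℓ = v_i·e·α_i^ℓ, so α_err = S_1/S_0.
  S_0^{−1} = 12^{−1} = 12 (mod 13), so α_err = 10·12 = 120 ≡ 3 = α_4. Error position i = 4.
  Consistency check: S_2/S_1 = 4·4 = 16 ≡ 3 = α_err ✓ (single-error assumption holds).
Step 4: error magnitude e = S_0/v_4 = S_0·∏_{j≠4}(α_4 − α_j) = 12·8 = 96 ≡ 5 (mod 13).
Step 5: correct position 4: c_4 = r_4 − e = 11 − 5 ≡ 6 (mod 13). Hence c = [12, 9, 0, 6, 1].
  Check: interpolating c through the α_i gives m(x) = 7 + 4·x (degree < 2) with m(α_i) = c_i for every i, so c is indeed a codeword.


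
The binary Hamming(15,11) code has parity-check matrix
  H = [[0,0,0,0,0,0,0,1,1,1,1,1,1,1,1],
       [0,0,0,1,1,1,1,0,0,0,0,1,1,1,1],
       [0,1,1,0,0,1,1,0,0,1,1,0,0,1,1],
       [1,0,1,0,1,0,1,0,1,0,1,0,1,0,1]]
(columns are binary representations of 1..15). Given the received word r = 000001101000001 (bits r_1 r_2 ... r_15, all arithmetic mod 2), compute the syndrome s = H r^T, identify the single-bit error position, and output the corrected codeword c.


s = (0, 1, 1, 1)^T, error position = 7, corrected codeword c = 000001001000001

Compute s = H r^T mod 2 one row at a time:
  s_1 = 0 + 1 + 0 + 0 + 0 + 0 + 0 + 1 = 2 ≡ 0 (mod 2).
  s_2 = 0 + 0 + 1 + 1 + 0 + 0 + 0 + 1 = 3 ≡ 1 (mod 2).
  s_3 = 0 + 0 + 1 + 1 + 0 + 0 + 0 + 1 = 3 ≡ 1 (mod 2).
  s_4 = 0 + 0 + 0 + 1 + 1 + 0 + 0 + 1 = 3 ≡ 1 (mod 2).
s = (0, 1, 1, 1)^T — this equals column 7 of H (binary 0111), so error is at position 7.
Correct: flip bit 7 of r = 000001101000001 to get c = 000001001000001.


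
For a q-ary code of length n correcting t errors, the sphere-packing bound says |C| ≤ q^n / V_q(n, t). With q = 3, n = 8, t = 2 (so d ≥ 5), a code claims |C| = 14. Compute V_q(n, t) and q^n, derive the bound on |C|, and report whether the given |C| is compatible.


V_q(n, t) = 129, q^n = 6561, Hamming bound = 50, |C| = 14 ≤ bound (satisfied).

Step 1: Compute V_q(n, t) = Σ_{j=0}^2 C(n, j) (q−1)^j.
  j = 0: C(8,0)·(2)^0 = 1·1 = 1.
  j = 1: C(8,1)·(2)^1 = 8·2 = 16.
  j = 2: C(8,2)·(2)^2 = 28·4 = 112.
  V_q(n, t) = 1 + 16 + 112 = 129.
Step 2: q^n = 3^8 = 6561.
Step 3: Hamming bound ⌊q^n / V_q(n,t)⌋ = ⌊6561/129⌋ = 50.
Step 4: Compare |C| = 14 to 50: satisfied.
The claimed |C| lies below the Hamming bound.


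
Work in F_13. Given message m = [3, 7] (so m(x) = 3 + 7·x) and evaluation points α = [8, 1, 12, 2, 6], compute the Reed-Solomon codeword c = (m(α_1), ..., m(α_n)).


c = [7, 10, 9, 4, 6]

Message polynomial: m(x) = 3 + 7·x (mod 13).
For each evaluation point α_i, compute m(α_i) mod 13:
  α_1 = 8: Horner steps 7 → 7, so m(8) = 7.
  α_2 = 1: Horner steps 7 → 10, so m(1) = 10.
  α_3 = 12: Horner steps 7 → 9, so m(12) = 9.
  α_4 = 2: Horner steps 7 → 4, so m(2) = 4.
  α_5 = 6: Horner steps 7 → 6, so m(6) = 6.
Codeword c = [7, 10, 9, 4, 6] ∈ F_13^5.


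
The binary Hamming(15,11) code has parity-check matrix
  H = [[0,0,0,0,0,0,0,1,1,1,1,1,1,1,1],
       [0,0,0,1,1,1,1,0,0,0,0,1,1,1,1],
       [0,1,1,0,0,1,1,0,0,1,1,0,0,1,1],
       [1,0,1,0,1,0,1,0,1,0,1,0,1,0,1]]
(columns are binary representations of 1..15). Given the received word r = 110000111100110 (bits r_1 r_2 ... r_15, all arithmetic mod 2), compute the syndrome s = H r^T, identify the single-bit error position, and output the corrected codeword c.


s = (1, 1, 0, 0)^T, error position = 12, corrected codeword c = 110000111101110

Compute s = H r^T mod 2 one row at a time:
  s_1 = 1 + 1 + 1 + 0 + 0 + 1 + 1 + 0 = 5 ≡ 1 (mod 2).
  s_2 = 0 + 0 + 0 + 1 + 0 + 1 + 1 + 0 = 3 ≡ 1 (mod 2).
  s_3 = 1 + 0 + 0 + 1 + 1 + 0 + 1 + 0 = 4 ≡ 0 (mod 2).
  s_4 = 1 + 0 + 0 + 1 + 1 + 0 + 1 + 0 = 4 ≡ 0 (mod 2).
s = (1, 1, 0, 0)^T — this equals column 12 of H (binary 1100), so error is at position 12.
Correct: flip bit 12 of r = 110000111100110 to get c = 110000111101110.


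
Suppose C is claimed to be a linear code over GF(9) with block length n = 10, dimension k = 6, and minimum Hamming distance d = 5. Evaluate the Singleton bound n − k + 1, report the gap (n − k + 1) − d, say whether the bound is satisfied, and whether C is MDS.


Singleton RHS = n − k + 1 = 5, slack = 0, bound satisfied, MDS.

Singleton bound: d ≤ n − k + 1.
Here n = 10, k = 6, so n − k + 1 = 5.
Given d = 5, check d ≤ 5: YES.
Slack = (n − k + 1) − d = 0.
The code is MDS (slack = 0).
Description: the claimed parameters are [10, 6, 5]_9; such a code would be MDS (meets Singleton bound).


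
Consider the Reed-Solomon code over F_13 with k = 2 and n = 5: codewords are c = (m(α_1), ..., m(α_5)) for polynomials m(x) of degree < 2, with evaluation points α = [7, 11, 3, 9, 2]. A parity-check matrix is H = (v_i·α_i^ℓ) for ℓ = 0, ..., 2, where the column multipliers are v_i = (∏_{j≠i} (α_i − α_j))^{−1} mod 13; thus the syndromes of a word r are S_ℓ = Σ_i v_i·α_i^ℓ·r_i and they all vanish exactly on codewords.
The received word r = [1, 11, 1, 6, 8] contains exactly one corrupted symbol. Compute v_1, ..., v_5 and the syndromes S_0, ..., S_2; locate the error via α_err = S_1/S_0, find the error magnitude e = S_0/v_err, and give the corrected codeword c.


S = (12, 10, 4), error at position 3, error magnitude e = 10, c = [1, 11, 4, 6, 8].

Step 1: column multipliers v_i = (∏_{j≠i}(α_i − α_j))^{−1} mod 13.
  i = 1 (α = 7): (7−11)(7−3)(7−9)(7−2) = (−4)·4·(−2)·5 = 160 ≡ 4, so v_1 = 4^{−1} = 10 (mod 13).
  i = 2 (α = 11): (11−7)(11−3)(11−9)(11−2) = 4·8·2·9 = 576 ≡ 4, so v_2 = 4^{−1} = 10 (mod 13).
  i = 3 (α = 3): (3−7)(3−11)(3−9)(3−2) = (−4)·(−8)·(−6)·1 = −192 ≡ 3, so v_3 = 3^{−1} = 9 (mod 13).
  i = 4 (α = 9): (9−7)(9−11)(9−3)(9−2) = 2·(−2)·6·7 = −168 ≡ 1, so v_4 = 1^{−1} = 1 (mod 13).
  i = 5 (α = 2): (2−7)(2−11)(2−3)(2−9) = (−5)·(−9)·(−1)·(−7) = 315 ≡ 3, so v_5 = 3^{−1} = 9 (mod 13).
  v = [10, 10, 9, 1, 9].
Step 2: syndromes of r = [1, 11, 1, 6, 8] (all sums mod 13).
  S_0 = Σ v_i r_i = 10·1 + 10·11 + 9·1 + 1·6 + 9·8 = 207 ≡ 12.
  S_1 = Σ v_i α_i r_i = 10·7·1 + 10·11·11 + 9·3·1 + 1·9·6 + 9·2·8 = 1505 ≡ 10.
  α_i^2 mod 13 = [10, 4, 9, 3, 4].
  S_2 = Σ v_i α_i^2 r_i = 10·10·1 + 10·4·11 + 9·9·1 + 1·3·6 + 9·4·8 = 927 ≡ 4.
  S = (12, 10, 4) ≠ 0, so r is not a codeword (an error is present).
Step 3: locate the error. For a single error e at position i, S_ℓ = v_i·e·α_i^ℓ, so α_err = S_1/S_0.
  S_0^{−1} = 12^{−1} = 12 (mod 13), so α_err = 10·12 = 120 ≡ 3 = α_3. Error position i = 3.
  Consistency check: S_2/S_1 = 4·4 = 16 ≡ 3 = α_err ✓ (single-error assumption holds).
Step 4: error magnitude e = S_0/v_3 = S_0·∏_{j≠3}(α_3 − α_j) = 12·3 = 36 ≡ 10 (mod 13).
Step 5: correct position 3: c_3 = r_3 − e = 1 − 10 ≡ 4 (mod 13). Hence c = [1, 11, 4, 6, 8].
  Check: interpolating c through the α_i gives m(x) = 3 + 9·x (degree < 2) with m(α_i) = c_i for every i, so c is indeed a codeword.


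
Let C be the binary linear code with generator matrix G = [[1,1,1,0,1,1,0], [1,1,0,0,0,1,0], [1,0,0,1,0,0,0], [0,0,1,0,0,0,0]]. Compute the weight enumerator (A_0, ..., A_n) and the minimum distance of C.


Weight distribution: A_0 = 1, A_1 = 2, A_2 = 2, A_3 = 4, A_4 = 5, A_5 = 2. Minimum distance d = 1.

Enumerate all 2^4 = 16 messages m ∈ F_2^4.
For each, compute codeword c = mG in F_2^7, then tally its weight.
  m = 0000 → c = 0000000, weight = 0.
  m = 1000 → c = 1110110, weight = 5.
  m = 0100 → c = 1100010, weight = 3.
  m = 1100 → c = 0010100, weight = 2.
  m = 0010 → c = 1001000, weight = 2.
  m = 1010 → c = 0111110, weight = 5.
  m = 0110 → c = 0101010, weight = 3.
  m = 1110 → c = 1011100, weight = 4.
  m = 0001 → c = 0010000, weight = 1.
  m = 1001 → c = 1100110, weight = 4.
  m = 0101 → c = 1110010, weight = 4.
  m = 1101 → c = 0000100, weight = 1.
  m = 0011 → c = 1011000, weight = 3.
  m = 1011 → c = 0101110, weight = 4.
  m = 0111 → c = 0111010, weight = 4.
  m = 1111 → c = 1001100, weight = 3.
Tally weights:
  weight 0: 1 codewords.
  weight 1: 2 codewords.
  weight 2: 2 codewords.
  weight 3: 4 codewords.
  weight 4: 5 codewords.
  weight 5: 2 codewords.
Minimum distance d = smallest w > 0 with A_w > 0 = 1.
Sanity: Σ A_w = 16 = 2^4 = 16 ✓.


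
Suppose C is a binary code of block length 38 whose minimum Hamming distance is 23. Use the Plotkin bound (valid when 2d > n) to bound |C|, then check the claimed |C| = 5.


Plotkin bound M ≤ 4; given |C| = 5 > bound (violated).

Check applicability: 2d = 46, n = 38.
2d − n = 8 > 0, so Plotkin applies.
Compute d/(2d−n) = 23/8 ≈ 2.8750.
⌊d/(2d−n)⌋ = 2.
Plotkin bound: M ≤ 2·2 = 4.
Given |C| = 5, check: VIOLATED.
This |C| is above the Plotkin bound, so no binary code with n = 38, d = 23 and 5 codewords exists.


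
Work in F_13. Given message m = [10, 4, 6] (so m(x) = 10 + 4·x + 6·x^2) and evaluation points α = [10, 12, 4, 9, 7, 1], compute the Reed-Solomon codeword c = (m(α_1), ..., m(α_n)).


c = [0, 12, 5, 12, 7, 7]

Message polynomial: m(x) = 10 + 4·x + 6·x^2 (mod 13).
For each evaluation point α_i, compute m(α_i) mod 13:
  α_1 = 10: Horner steps 6 → 12 → 0, so m(10) = 0.
  α_2 = 12: Horner steps 6 → 11 → 12, so m(12) = 12.
  α_3 = 4: Horner steps 6 → 2 → 5, so m(4) = 5.
  α_4 = 9: Horner steps 6 → 6 → 12, so m(9) = 12.
  α_5 = 7: Horner steps 6 → 7 → 7, so m(7) = 7.
  α_6 = 1: Horner steps 6 → 10 → 7, so m(1) = 7.
Codeword c = [0, 12, 5, 12, 7, 7] ∈ F_13^6.


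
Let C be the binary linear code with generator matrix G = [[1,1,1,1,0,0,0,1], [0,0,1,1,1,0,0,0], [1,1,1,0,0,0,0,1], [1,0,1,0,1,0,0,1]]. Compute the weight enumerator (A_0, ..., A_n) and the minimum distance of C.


Weight distribution: A_0 = 1, A_1 = 1, A_2 = 4, A_3 = 4, A_4 = 3, A_5 = 3. Minimum distance d = 1.

Enumerate all 2^4 = 16 messages m ∈ F_2^4.
For each, compute codeword c = mG in F_2^8, then tally its weight.
  m = 0000 → c = 00000000, weight = 0.
  m = 1000 → c = 11110001, weight = 5.
  m = 0100 → c = 00111000, weight = 3.
  m = 1100 → c = 11001001, weight = 4.
  m = 0010 → c = 11100001, weight = 4.
  m = 1010 → c = 00010000, weight = 1.
  m = 0110 → c = 11011001, weight = 5.
  m = 1110 → c = 00101000, weight = 2.
  m = 0001 → c = 10101001, weight = 4.
  m = 1001 → c = 01011000, weight = 3.
  m = 0101 → c = 10010001, weight = 3.
  m = 1101 → c = 01100000, weight = 2.
  m = 0011 → c = 01001000, weight = 2.
  m = 1011 → c = 10111001, weight = 5.
  m = 0111 → c = 01110000, weight = 3.
  m = 1111 → c = 10000001, weight = 2.
Tally weights:
  weight 0: 1 codewords.
  weight 1: 1 codewords.
  weight 2: 4 codewords.
  weight 3: 4 codewords.
  weight 4: 3 codewords.
  weight 5: 3 codewords.
Minimum distance d = smallest w > 0 with A_w > 0 = 1.
Sanity: Σ A_w = 16 = 2^4 = 16 ✓.


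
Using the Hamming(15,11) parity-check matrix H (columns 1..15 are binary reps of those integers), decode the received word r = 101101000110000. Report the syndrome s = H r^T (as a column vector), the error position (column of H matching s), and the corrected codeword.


s = (0, 0, 0, 1)^T, error position = 1, corrected codeword c = 001101000110000

Compute s = H r^T mod 2 one row at a time:
  s_1 = 0 + 0 + 1 + 1 + 0 + 0 + 0 + 0 = 2 ≡ 0 (mod 2).
  s_2 = 1 + 0 + 1 + 0 + 0 + 0 + 0 + 0 = 2 ≡ 0 (mod 2).
  s_3 = 0 + 1 + 1 + 0 + 1 + 1 + 0 + 0 = 4 ≡ 0 (mod 2).
  s_4 = 1 + 1 + 0 + 0 + 0 + 1 + 0 + 0 = 3 ≡ 1 (mod 2).
s = (0, 0, 0, 1)^T — this equals column 1 of H (binary 0001), so error is at position 1.
Correct: flip bit 1 of r = 101101000110000 to get c = 001101000110000.


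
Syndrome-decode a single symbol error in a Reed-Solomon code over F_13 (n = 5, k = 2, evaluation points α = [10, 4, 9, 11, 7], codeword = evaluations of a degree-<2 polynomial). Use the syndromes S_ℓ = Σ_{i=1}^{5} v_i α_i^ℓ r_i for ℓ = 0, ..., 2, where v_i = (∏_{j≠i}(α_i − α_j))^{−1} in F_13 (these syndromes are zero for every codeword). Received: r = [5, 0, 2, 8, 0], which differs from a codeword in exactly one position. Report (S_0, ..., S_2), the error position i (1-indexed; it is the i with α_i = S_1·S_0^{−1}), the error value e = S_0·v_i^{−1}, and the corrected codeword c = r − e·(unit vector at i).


S = (5, 9, 11), error at position 5, error magnitude e = 4, c = [5, 0, 2, 8, 9].

Step 1: column multipliers v_i = (∏_{j≠i}(α_i − α_j))^{−1} mod 13.
  i = 1 (α = 10): (10−4)(10−9)(10−11)(10−7) = 6·1·(−1)·3 = −18 ≡ 8, so v_1 = 8^{−1} = 5 (mod 13).
  i = 2 (α = 4): (4−10)(4−9)(4−11)(4−7) = (−6)·(−5)·(−7)·(−3) = 630 ≡ 6, so v_2 = 6^{−1} = 11 (mod 13).
  i = 3 (α = 9): (9−10)(9−4)(9−11)(9−7) = (−1)·5·(−2)·2 = 20 ≡ 7, so v_3 = 7^{−1} = 2 (mod 13).
  i = 4 (α = 11): (11−10)(11−4)(11−9)(11−7) = 1·7·2·4 = 56 ≡ 4, so v_4 = 4^{−1} = 10 (mod 13).
  i = 5 (α = 7): (7−10)(7−4)(7−9)(7−11) = (−3)·3·(−2)·(−4) = −72 ≡ 6, so v_5 = 6^{−1} = 11 (mod 13).
  v = [5, 11, 2, 10, 11].
Step 2: syndromes of r = [5, 0, 2, 8, 0] (all sums mod 13).
  S_0 = Σ v_i r_i = 5·5 + 11·0 + 2·2 + 10·8 + 11·0 = 109 ≡ 5.
  S_1 = Σ v_i α_i r_i = 5·10·5 + 11·4·0 + 2·9·2 + 10·11·8 + 11·7·0 = 1166 ≡ 9.
  α_i^2 mod 13 = [9, 3, 3, 4, 10].
  S_2 = Σ v_i α_i^2 r_i = 5·9·5 + 11·3·0 + 2·3·2 + 10·4·8 + 11·10·0 = 557 ≡ 11.
  S = (5, 9, 11) ≠ 0, so r is not a codeword (an error is present).
Step 3: locate the error. For a single error e at position i, S_ℓ = v_i·e·α_i^ℓ, so α_err = S_1/S_0.
  S_0^{−1} = 5^{−1} = 8 (mod 13), so α_err = 9·8 = 72 ≡ 7 = α_5. Error position i = 5.
  Consistency check: S_2/S_1 = 11·3 = 33 ≡ 7 = α_err ✓ (single-error assumption holds).
Step 4: error magnitude e = S_0/v_5 = S_0·∏_{j≠5}(α_5 − α_j) = 5·6 = 30 ≡ 4 (mod 13).
Step 5: correct position 5: c_5 = r_5 − e = 0 − 4 ≡ 9 (mod 13). Hence c = [5, 0, 2, 8, 9].
  Check: interpolating c through the α_i gives m(x) = 1 + 3·x (degree < 2) with m(α_i) = c_i for every i, so c is indeed a codeword.


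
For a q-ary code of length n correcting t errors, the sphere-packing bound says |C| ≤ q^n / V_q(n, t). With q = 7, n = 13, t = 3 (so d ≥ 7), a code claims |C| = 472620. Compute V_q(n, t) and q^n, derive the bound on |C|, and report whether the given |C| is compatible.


V_q(n, t) = 64663, q^n = 96889010407, Hamming bound = 1498368, |C| = 472620 ≤ bound (satisfied).

Step 1: Compute V_q(n, t) = Σ_{j=0}^3 C(n, j) (q−1)^j.
  j = 0: C(13,0)·(6)^0 = 1·1 = 1.
  j = 1: C(13,1)·(6)^1 = 13·6 = 78.
  j = 2: C(13,2)·(6)^2 = 78·36 = 2808.
  j = 3: C(13,3)·(6)^3 = 286·216 = 61776.
  V_q(n, t) = 1 + 78 + 2808 + 61776 = 64663.
Step 2: q^n = 7^13 = 96889010407.
Step 3: Hamming bound ⌊q^n / V_q(n,t)⌋ = ⌊96889010407/64663⌋ = 1498368.
Step 4: Compare |C| = 472620 to 1498368: satisfied.
The claimed |C| lies below the Hamming bound.


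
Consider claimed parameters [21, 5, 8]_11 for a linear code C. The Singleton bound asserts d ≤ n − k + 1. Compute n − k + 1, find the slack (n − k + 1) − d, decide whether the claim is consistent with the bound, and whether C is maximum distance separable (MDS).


Singleton RHS = n − k + 1 = 17, slack = 9, bound satisfied, not MDS.

Singleton bound: d ≤ n − k + 1.
Here n = 21, k = 5, so n − k + 1 = 17.
Given d = 8, check d ≤ 17: YES.
Slack = (n − k + 1) − d = 9.
The code is NOT MDS (slack = 9 > 0).
Description: the claimed parameters are [21, 5, 8]_11; such a code would be non-MDS.


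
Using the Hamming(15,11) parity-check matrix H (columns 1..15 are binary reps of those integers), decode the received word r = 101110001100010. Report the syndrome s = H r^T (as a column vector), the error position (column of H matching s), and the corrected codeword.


s = (1, 1, 1, 0)^T, error position = 14, corrected codeword c = 101110001100000

Compute s = H r^T mod 2 one row at a time:
  s_1 = 0 + 1 + 1 + 0 + 0 + 0 + 1 + 0 = 3 ≡ 1 (mod 2).
  s_2 = 1 + 1 + 0 + 0 + 0 + 0 + 1 + 0 = 3 ≡ 1 (mod 2).
  s_3 = 0 + 1 + 0 + 0 + 1 + 0 + 1 + 0 = 3 ≡ 1 (mod 2).
  s_4 = 1 + 1 + 1 + 0 + 1 + 0 + 0 + 0 = 4 ≡ 0 (mod 2).
s = (1, 1, 1, 0)^T — this equals column 14 of H (binary 1110), so error is at position 14.
Correct: flip bit 14 of r = 101110001100010 to get c = 101110001100000.


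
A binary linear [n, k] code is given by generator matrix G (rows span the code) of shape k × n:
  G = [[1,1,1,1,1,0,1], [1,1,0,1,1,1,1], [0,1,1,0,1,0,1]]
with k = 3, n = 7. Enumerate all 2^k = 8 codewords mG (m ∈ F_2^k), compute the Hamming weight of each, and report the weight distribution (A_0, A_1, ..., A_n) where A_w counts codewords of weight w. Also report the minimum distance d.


Weight distribution: A_0 = 1, A_2 = 2, A_4 = 3, A_6 = 2. Minimum distance d = 2.

Enumerate all 2^3 = 8 messages m ∈ F_2^3.
For each, compute codeword c = mG in F_2^7, then tally its weight.
  m = 000 → c = 0000000, weight = 0.
  m = 100 → c = 1111101, weight = 6.
  m = 010 → c = 1101111, weight = 6.
  m = 110 → c = 0010010, weight = 2.
  m = 001 → c = 0110101, weight = 4.
  m = 101 → c = 1001000, weight = 2.
  m = 011 → c = 1011010, weight = 4.
  m = 111 → c = 0100111, weight = 4.
Tally weights:
  weight 0: 1 codewords.
  weight 2: 2 codewords.
  weight 4: 3 codewords.
  weight 6: 2 codewords.
Minimum distance d = smallest w > 0 with A_w > 0 = 2.
Sanity: Σ A_w = 8 = 2^3 = 8 ✓.


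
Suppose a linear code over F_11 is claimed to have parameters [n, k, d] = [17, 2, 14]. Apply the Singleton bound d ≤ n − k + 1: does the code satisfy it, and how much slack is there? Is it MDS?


Singleton RHS = n − k + 1 = 16, slack = 2, bound satisfied, not MDS.

Singleton bound: d ≤ n − k + 1.
Here n = 17, k = 2, so n − k + 1 = 16.
Given d = 14, check d ≤ 16: YES.
Slack = (n − k + 1) − d = 2.
The code is NOT MDS (slack = 2 > 0).
Description: the claimed parameters are [17, 2, 14]_11; such a code would be non-MDS.


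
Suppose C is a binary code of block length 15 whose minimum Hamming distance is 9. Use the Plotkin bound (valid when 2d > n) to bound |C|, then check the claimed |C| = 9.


Plotkin bound M ≤ 6; given |C| = 9 > bound (violated).

Check applicability: 2d = 18, n = 15.
2d − n = 3 > 0, so Plotkin applies.
Compute d/(2d−n) = 9/3 ≈ 3.0000.
⌊d/(2d−n)⌋ = 3.
Plotkin bound: M ≤ 2·3 = 6.
Given |C| = 9, check: VIOLATED.
This |C| is above the Plotkin bound, so no binary code with n = 15, d = 9 and 9 codewords exists.


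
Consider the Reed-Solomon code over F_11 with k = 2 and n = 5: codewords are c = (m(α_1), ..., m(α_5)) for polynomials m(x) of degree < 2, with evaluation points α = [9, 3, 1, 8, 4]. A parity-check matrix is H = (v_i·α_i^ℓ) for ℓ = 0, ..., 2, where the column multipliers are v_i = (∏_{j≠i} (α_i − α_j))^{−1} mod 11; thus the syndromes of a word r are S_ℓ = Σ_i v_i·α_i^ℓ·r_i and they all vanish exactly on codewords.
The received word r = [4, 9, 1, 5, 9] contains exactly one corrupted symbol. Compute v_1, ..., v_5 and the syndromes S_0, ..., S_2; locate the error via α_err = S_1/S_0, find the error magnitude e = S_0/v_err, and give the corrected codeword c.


S = (9, 5, 4), error at position 2, error magnitude e = 10, c = [4, 10, 1, 5, 9].

Step 1: column multipliers v_i = (∏_{j≠i}(α_i − α_j))^{−1} mod 11.
  i = 1 (α = 9): (9−3)(9−1)(9−8)(9−4) = 6·8·1·5 = 240 ≡ 9, so v_1 = 9^{−1} = 5 (mod 11).
  i = 2 (α = 3): (3−9)(3−1)(3−8)(3−4) = (−6)·2·(−5)·(−1) = −60 ≡ 6, so v_2 = 6^{−1} = 2 (mod 11).
  i = 3 (α = 1): (1−9)(1−3)(1−8)(1−4) = (−8)·(−2)·(−7)·(−3) = 336 ≡ 6, so v_3 = 6^{−1} = 2 (mod 11).
  i = 4 (α = 8): (8−9)(8−3)(8−1)(8−4) = (−1)·5·7·4 = −140 ≡ 3, so v_4 = 3^{−1} = 4 (mod 11).
  i = 5 (α = 4): (4−9)(4−3)(4−1)(4−8) = (−5)·1·3·(−4) = 60 ≡ 5, so v_5 = 5^{−1} = 9 (mod 11).
  v = [5, 2, 2, 4, 9].
Step 2: syndromes of r = [4, 9, 1, 5, 9] (all sums mod 11).
  S_0 = Σ v_i r_i = 5·4 + 2·9 + 2·1 + 4·5 + 9·9 = 141 ≡ 9.
  S_1 = Σ v_i α_i r_i = 5·9·4 + 2·3·9 + 2·1·1 + 4·8·5 + 9·4·9 = 720 ≡ 5.
  α_i^2 mod 11 = [4, 9, 1, 9, 5].
  S_2 = Σ v_i α_i^2 r_i = 5·4·4 + 2·9·9 + 2·1·1 + 4·9·5 + 9·5·9 = 829 ≡ 4.
  S = (9, 5, 4) ≠ 0, so r is not a codeword (an error is present).
Step 3: locate the error. For a single error e at position i, S_ℓ = v_i·e·α_i^ℓ, so α_err = S_1/S_0.
  S_0^{−1} = 9^{−1} = 5 (mod 11), so α_err = 5·5 = 25 ≡ 3 = α_2. Error position i = 2.
  Consistency check: S_2/S_1 = 4·9 = 36 ≡ 3 = α_err ✓ (single-error assumption holds).
Step 4: error magnitude e = S_0/v_2 = S_0·∏_{j≠2}(α_2 − α_j) = 9·6 = 54 ≡ 10 (mod 11).
Step 5: correct position 2: c_2 = r_2 − e = 9 − 10 ≡ 10 (mod 11). Hence c = [4, 10, 1, 5, 9].
  Check: interpolating c through the α_i gives m(x) = 2 + 10·x (degree < 2) with m(α_i) = c_i for every i, so c is indeed a codeword.


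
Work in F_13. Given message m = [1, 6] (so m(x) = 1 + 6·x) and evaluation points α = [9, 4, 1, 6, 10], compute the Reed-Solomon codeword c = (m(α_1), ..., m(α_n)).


c = [3, 12, 7, 11, 9]

Message polynomial: m(x) = 1 + 6·x (mod 13).
For each evaluation point α_i, compute m(α_i) mod 13:
  α_1 = 9: Horner steps 6 → 3, so m(9) = 3.
  α_2 = 4: Horner steps 6 → 12, so m(4) = 12.
  α_3 = 1: Horner steps 6 → 7, so m(1) = 7.
  α_4 = 6: Horner steps 6 → 11, so m(6) = 11.
  α_5 = 10: Horner steps 6 → 9, so m(10) = 9.
Codeword c = [3, 12, 7, 11, 9] ∈ F_13^5.


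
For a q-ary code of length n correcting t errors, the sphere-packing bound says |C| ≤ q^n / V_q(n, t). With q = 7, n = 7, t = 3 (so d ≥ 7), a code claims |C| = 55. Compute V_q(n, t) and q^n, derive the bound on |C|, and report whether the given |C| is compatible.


V_q(n, t) = 8359, q^n = 823543, Hamming bound = 98, |C| = 55 ≤ bound (satisfied).

Step 1: Compute V_q(n, t) = Σ_{j=0}^3 C(n, j) (q−1)^j.
  j = 0: C(7,0)·(6)^0 = 1·1 = 1.
  j = 1: C(7,1)·(6)^1 = 7·6 = 42.
  j = 2: C(7,2)·(6)^2 = 21·36 = 756.
  j = 3: C(7,3)·(6)^3 = 35·216 = 7560.
  V_q(n, t) = 1 + 42 + 756 + 7560 = 8359.
Step 2: q^n = 7^7 = 823543.
Step 3: Hamming bound ⌊q^n / V_q(n,t)⌋ = ⌊823543/8359⌋ = 98.
Step 4: Compare |C| = 55 to 98: satisfied.
The claimed |C| lies below the Hamming bound.


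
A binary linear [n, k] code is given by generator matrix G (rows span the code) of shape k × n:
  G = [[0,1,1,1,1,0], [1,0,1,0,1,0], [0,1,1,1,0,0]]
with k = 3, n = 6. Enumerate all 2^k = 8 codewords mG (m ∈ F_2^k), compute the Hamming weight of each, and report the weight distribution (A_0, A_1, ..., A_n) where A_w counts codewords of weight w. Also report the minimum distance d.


Weight distribution: A_0 = 1, A_1 = 1, A_2 = 1, A_3 = 3, A_4 = 2. Minimum distance d = 1.

Enumerate all 2^3 = 8 messages m ∈ F_2^3.
For each, compute codeword c = mG in F_2^6, then tally its weight.
  m = 000 → c = 000000, weight = 0.
  m = 100 → c = 011110, weight = 4.
  m = 010 → c = 101010, weight = 3.
  m = 110 → c = 110100, weight = 3.
  m = 001 → c = 011100, weight = 3.
  m = 101 → c = 000010, weight = 1.
  m = 011 → c = 110110, weight = 4.
  m = 111 → c = 101000, weight = 2.
Tally weights:
  weight 0: 1 codewords.
  weight 1: 1 codewords.
  weight 2: 1 codewords.
  weight 3: 3 codewords.
  weight 4: 2 codewords.
Minimum distance d = smallest w > 0 with A_w > 0 = 1.
Sanity: Σ A_w = 8 = 2^3 = 8 ✓.


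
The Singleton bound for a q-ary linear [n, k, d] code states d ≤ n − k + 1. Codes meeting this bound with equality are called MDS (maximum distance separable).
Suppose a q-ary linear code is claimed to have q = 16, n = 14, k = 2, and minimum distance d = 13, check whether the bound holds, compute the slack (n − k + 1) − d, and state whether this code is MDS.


Singleton RHS = n − k + 1 = 13, slack = 0, bound satisfied, MDS.

Singleton bound: d ≤ n − k + 1.
Here n = 14, k = 2, so n − k + 1 = 13.
Given d = 13, check d ≤ 13: YES.
Slack = (n − k + 1) − d = 0.
The code is MDS (slack = 0).
Description: the claimed parameters are [14, 2, 13]_16; such a code would be MDS (meets Singleton bound).


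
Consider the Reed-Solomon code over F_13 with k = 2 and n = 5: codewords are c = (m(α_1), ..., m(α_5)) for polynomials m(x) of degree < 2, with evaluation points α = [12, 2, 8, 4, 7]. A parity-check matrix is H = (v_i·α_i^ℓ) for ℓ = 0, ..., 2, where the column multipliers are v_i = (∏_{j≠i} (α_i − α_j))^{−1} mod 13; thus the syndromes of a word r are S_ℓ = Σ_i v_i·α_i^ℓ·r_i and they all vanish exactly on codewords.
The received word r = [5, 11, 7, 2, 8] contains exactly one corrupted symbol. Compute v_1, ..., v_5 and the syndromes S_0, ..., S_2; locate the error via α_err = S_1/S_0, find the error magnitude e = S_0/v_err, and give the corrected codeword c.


S = (11, 10, 2), error at position 3, error magnitude e = 10, c = [5, 11, 10, 2, 8].

Step 1: column multipliers v_i = (∏_{j≠i}(α_i − α_j))^{−1} mod 13.
  i = 1 (α = 12): (12−2)(12−8)(12−4)(12−7) = 10·4·8·5 = 1600 ≡ 1, so v_1 = 1^{−1} = 1 (mod 13).
  i = 2 (α = 2): (2−12)(2−8)(2−4)(2−7) = (−10)·(−6)·(−2)·(−5) = 600 ≡ 2, so v_2 = 2^{−1} = 7 (mod 13).
  i = 3 (α = 8): (8−12)(8−2)(8−4)(8−7) = (−4)·6·4·1 = −96 ≡ 8, so v_3 = 8^{−1} = 5 (mod 13).
  i = 4 (α = 4): (4−12)(4−2)(4−8)(4−7) = (−8)·2·(−4)·(−3) = −192 ≡ 3, so v_4 = 3^{−1} = 9 (mod 13).
  i = 5 (α = 7): (7−12)(7−2)(7−8)(7−4) = (−5)·5·(−1)·3 = 75 ≡ 10, so v_5 = 10^{−1} = 4 (mod 13).
  v = [1, 7, 5, 9, 4].
Step 2: syndromes of r = [5, 11, 7, 2, 8] (all sums mod 13).
  S_0 = Σ v_i r_i = 1·5 + 7·11 + 5·7 + 9·2 + 4·8 = 167 ≡ 11.
  S_1 = Σ v_i α_i r_i = 1·12·5 + 7·2·11 + 5·8·7 + 9·4·2 + 4·7·8 = 790 ≡ 10.
  α_i^2 mod 13 = [1, 4, 12, 3, 10].
  S_2 = Σ v_i α_i^2 r_i = 1·1·5 + 7·4·11 + 5·12·7 + 9·3·2 + 4·10·8 = 1107 ≡ 2.
  S = (11, 10, 2) ≠ 0, so r is not a codeword (an error is present).
Step 3: locate the error. For a single error e at position i, S_ℓ = v_i·e·α_i^ℓ, so α_err = S_1/S_0.
  S_0^{−1} = 11^{−1} = 6 (mod 13), so α_err = 10·6 = 60 ≡ 8 = α_3. Error position i = 3.
  Consistency check: S_2/S_1 = 2·4 = 8 ≡ 8 = α_err ✓ (single-error assumption holds).
Step 4: error magnitude e = S_0/v_3 = S_0·∏_{j≠3}(α_3 − α_j) = 11·8 = 88 ≡ 10 (mod 13).
Step 5: correct position 3: c_3 = r_3 − e = 7 − 10 ≡ 10 (mod 13). Hence c = [5, 11, 10, 2, 8].
  Check: interpolating c through the α_i gives m(x) = 7 + 2·x (degree < 2) with m(α_i) = c_i for every i, so c is indeed a codeword.


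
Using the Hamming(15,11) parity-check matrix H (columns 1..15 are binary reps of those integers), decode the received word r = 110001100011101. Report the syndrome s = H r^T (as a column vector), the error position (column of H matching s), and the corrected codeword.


s = (0, 1, 1, 1)^T, error position = 7, corrected codeword c = 110001000011101

Compute s = H r^T mod 2 one row at a time:
  s_1 = 0 + 0 + 0 + 1 + 1 + 1 + 0 + 1 = 4 ≡ 0 (mod 2).
  s_2 = 0 + 0 + 1 + 1 + 1 + 1 + 0 + 1 = 5 ≡ 1 (mod 2).
  s_3 = 1 + 0 + 1 + 1 + 0 + 1 + 0 + 1 = 5 ≡ 1 (mod 2).
  s_4 = 1 + 0 + 0 + 1 + 0 + 1 + 1 + 1 = 5 ≡ 1 (mod 2).
s = (0, 1, 1, 1)^T — this equals column 7 of H (binary 0111), so error is at position 7.
Correct: flip bit 7 of r = 110001100011101 to get c = 110001000011101.


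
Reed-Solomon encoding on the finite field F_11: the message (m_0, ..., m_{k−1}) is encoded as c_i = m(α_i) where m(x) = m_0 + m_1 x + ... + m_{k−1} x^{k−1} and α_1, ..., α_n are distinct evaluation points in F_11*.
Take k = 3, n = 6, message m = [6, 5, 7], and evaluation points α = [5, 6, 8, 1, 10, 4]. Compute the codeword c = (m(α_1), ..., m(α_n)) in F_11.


c = [8, 2, 10, 7, 8, 6]

Message polynomial: m(x) = 6 + 5·x + 7·x^2 (mod 11).
For each evaluation point α_i, compute m(α_i) mod 11:
  α_1 = 5: Horner steps 7 → 7 → 8, so m(5) = 8.
  α_2 = 6: Horner steps 7 → 3 → 2, so m(6) = 2.
  α_3 = 8: Horner steps 7 → 6 → 10, so m(8) = 10.
  α_4 = 1: Horner steps 7 → 1 → 7, so m(1) = 7.
  α_5 = 10: Horner steps 7 → 9 → 8, so m(10) = 8.
  α_6 = 4: Horner steps 7 → 0 → 6, so m(4) = 6.
Codeword c = [8, 2, 10, 7, 8, 6] ∈ F_11^6.


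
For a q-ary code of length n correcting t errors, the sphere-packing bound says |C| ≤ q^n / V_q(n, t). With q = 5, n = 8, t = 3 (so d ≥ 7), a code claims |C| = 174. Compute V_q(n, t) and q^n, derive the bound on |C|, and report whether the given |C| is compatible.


V_q(n, t) = 4065, q^n = 390625, Hamming bound = 96, |C| = 174 > bound (violated).

Step 1: Compute V_q(n, t) = Σ_{j=0}^3 C(n, j) (q−1)^j.
  j = 0: C(8,0)·(4)^0 = 1·1 = 1.
  j = 1: C(8,1)·(4)^1 = 8·4 = 32.
  j = 2: C(8,2)·(4)^2 = 28·16 = 448.
  j = 3: C(8,3)·(4)^3 = 56·64 = 3584.
  V_q(n, t) = 1 + 32 + 448 + 3584 = 4065.
Step 2: q^n = 5^8 = 390625.
Step 3: Hamming bound ⌊q^n / V_q(n,t)⌋ = ⌊390625/4065⌋ = 96.
Step 4: Compare |C| = 174 to 96: violated.
The claimed |C| lies above the Hamming bound, so no 5-ary code of length 8 with d ≥ 7 can have 174 codewords.


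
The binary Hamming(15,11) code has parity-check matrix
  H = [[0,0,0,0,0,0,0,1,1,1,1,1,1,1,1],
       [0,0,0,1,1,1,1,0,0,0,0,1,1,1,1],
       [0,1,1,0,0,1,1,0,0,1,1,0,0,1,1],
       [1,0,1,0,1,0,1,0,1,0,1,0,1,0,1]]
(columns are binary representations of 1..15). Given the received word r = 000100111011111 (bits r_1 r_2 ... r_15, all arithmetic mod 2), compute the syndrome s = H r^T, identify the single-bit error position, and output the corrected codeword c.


s = (1, 0, 0, 1)^T, error position = 9, corrected codeword c = 000100110011111

Compute s = H r^T mod 2 one row at a time:
  s_1 = 1 + 1 + 0 + 1 + 1 + 1 + 1 + 1 = 7 ≡ 1 (mod 2).
  s_2 = 1 + 0 + 0 + 1 + 1 + 1 + 1 + 1 = 6 ≡ 0 (mod 2).
  s_3 = 0 + 0 + 0 + 1 + 0 + 1 + 1 + 1 = 4 ≡ 0 (mod 2).
  s_4 = 0 + 0 + 0 + 1 + 1 + 1 + 1 + 1 = 5 ≡ 1 (mod 2).
s = (1, 0, 0, 1)^T — this equals column 9 of H (binary 1001), so error is at position 9.
Correct: flip bit 9 of r = 000100111011111 to get c = 000100110011111.


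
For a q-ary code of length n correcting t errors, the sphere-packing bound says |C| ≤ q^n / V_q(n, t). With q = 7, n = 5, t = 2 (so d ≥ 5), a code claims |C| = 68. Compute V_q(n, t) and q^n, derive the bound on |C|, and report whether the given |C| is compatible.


V_q(n, t) = 391, q^n = 16807, Hamming bound = 42, |C| = 68 > bound (violated).

Step 1: Compute V_q(n, t) = Σ_{j=0}^2 C(n, j) (q−1)^j.
  j = 0: C(5,0)·(6)^0 = 1·1 = 1.
  j = 1: C(5,1)·(6)^1 = 5·6 = 30.
  j = 2: C(5,2)·(6)^2 = 10·36 = 360.
  V_q(n, t) = 1 + 30 + 360 = 391.
Step 2: q^n = 7^5 = 16807.
Step 3: Hamming bound ⌊q^n / V_q(n,t)⌋ = ⌊16807/391⌋ = 42.
Step 4: Compare |C| = 68 to 42: violated.
The claimed |C| lies above the Hamming bound, so no 7-ary code of length 5 with d ≥ 5 can have 68 codewords.


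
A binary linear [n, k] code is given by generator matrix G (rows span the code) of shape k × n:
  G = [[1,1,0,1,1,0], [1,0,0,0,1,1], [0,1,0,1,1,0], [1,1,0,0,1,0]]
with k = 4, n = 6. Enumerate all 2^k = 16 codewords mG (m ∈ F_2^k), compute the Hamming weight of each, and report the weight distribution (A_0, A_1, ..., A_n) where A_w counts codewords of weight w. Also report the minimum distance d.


Weight distribution: A_0 = 1, A_1 = 2, A_2 = 4, A_3 = 6, A_4 = 3. Minimum distance d = 1.

Enumerate all 2^4 = 16 messages m ∈ F_2^4.
For each, compute codeword c = mG in F_2^6, then tally its weight.
  m = 0000 → c = 000000, weight = 0.
  m = 1000 → c = 110110, weight = 4.
  m = 0100 → c = 100011, weight = 3.
  m = 1100 → c = 010101, weight = 3.
  m = 0010 → c = 010110, weight = 3.
  m = 1010 → c = 100000, weight = 1.
  m = 0110 → c = 110101, weight = 4.
  m = 1110 → c = 000011, weight = 2.
  m = 0001 → c = 110010, weight = 3.
  m = 1001 → c = 000100, weight = 1.
  m = 0101 → c = 010001, weight = 2.
  m = 1101 → c = 100111, weight = 4.
  m = 0011 → c = 100100, weight = 2.
  m = 1011 → c = 010010, weight = 2.
  m = 0111 → c = 000111, weight = 3.
  m = 1111 → c = 110001, weight = 3.
Tally weights:
  weight 0: 1 codewords.
  weight 1: 2 codewords.
  weight 2: 4 codewords.
  weight 3: 6 codewords.
  weight 4: 3 codewords.
Minimum distance d = smallest w > 0 with A_w > 0 = 1.
Sanity: Σ A_w = 16 = 2^4 = 16 ✓.


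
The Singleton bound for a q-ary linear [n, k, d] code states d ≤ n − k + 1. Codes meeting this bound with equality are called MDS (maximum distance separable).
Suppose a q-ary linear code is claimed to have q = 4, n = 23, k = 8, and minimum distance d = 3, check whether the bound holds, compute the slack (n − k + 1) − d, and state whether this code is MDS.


Singleton RHS = n − k + 1 = 16, slack = 13, bound satisfied, not MDS.

Singleton bound: d ≤ n − k + 1.
Here n = 23, k = 8, so n − k + 1 = 16.
Given d = 3, check d ≤ 16: YES.
Slack = (n − k + 1) − d = 13.
The code is NOT MDS (slack = 13 > 0).
Description: the claimed parameters are [23, 8, 3]_4; such a code would be non-MDS.
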